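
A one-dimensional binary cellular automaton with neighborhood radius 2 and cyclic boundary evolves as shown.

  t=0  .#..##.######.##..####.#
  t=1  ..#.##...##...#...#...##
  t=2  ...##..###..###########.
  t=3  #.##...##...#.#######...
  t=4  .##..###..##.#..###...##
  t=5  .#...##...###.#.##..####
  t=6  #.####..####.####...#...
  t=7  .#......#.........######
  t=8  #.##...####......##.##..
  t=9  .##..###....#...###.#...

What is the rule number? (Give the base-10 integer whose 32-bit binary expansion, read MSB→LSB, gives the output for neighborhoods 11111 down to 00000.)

2221108188

  #####|#  b31=1 t=0,i=9
  ####.|.  b30=0 t=0,i=11
  ###.#|.  b29=0 t=0,i=12
  ###..|.  b28=0 t=2,i=9
  ##.##|.  b27=0 t=0,i=6
  ##.#.|#  b26=1 t=0,i=22
  ##..#|.  b25=0 t=0,i=16
  ##...|.  b24=0 t=1,i=6
  #.###|.  b23=0 t=0,i=7
  #.##.|#  b22=1 t=0,i=14
  #.#.#|#  b21=1 t=0,i=23
  #.#..|.  b20=0 t=0,i=1
  #..##|.  b19=0 t=0,i=3
  #..#.|.  b18=0 t=1,i=1
  #...#|#  b17=1 t=1,i=7
  #....|#  b16=1 t=2,i=0
  .####|.  b15=0 t=0,i=8
  .###.|#  b14=1 t=2,i=8
  .##.#|#  b13=1 t=0,i=5
  .##..|.  b12=0 t=0,i=15
  .#.##|#  b11=1 t=1,i=3
  .#.#.|.  b10=0 t=0,i=0
  .#..#|#  b9=1 t=0,i=2
  .#...|#  b8=1 t=1,i=15
  ..###|#  b7=1 t=0,i=18
  ..##.|#  b6=1 t=0,i=4
  ..#.#|.  b5=0 t=1,i=2
  ..#..|#  b4=1 t=1,i=14
  ...##|#  b3=1 t=1,i=8
  ...#.|#  b2=1 t=1,i=13
  ....#|.  b1=0 t=2,i=1
  .....|.  b0=0 t=7,i=4
  bits 10000100011000110110101111011100 = 2221108188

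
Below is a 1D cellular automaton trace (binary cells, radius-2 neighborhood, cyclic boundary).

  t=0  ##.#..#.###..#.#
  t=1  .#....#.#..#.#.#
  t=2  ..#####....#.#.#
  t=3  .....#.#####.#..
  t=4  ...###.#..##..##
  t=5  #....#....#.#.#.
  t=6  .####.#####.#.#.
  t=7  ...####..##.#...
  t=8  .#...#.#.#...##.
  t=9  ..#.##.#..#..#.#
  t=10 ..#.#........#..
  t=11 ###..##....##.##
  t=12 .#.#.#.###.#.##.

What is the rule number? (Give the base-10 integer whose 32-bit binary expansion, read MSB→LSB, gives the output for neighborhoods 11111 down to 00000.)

  nb #####: next=.  (t=2,i=4, bit31=0)
  nb ####.: next=#  (t=2,i=5, bit30=1)
  nb ###.#: next=#  (t=0,i=1, bit29=1)
  nb ###..: next=.  (t=0,i=10, bit28=0)
  nb ##.##: next=#  (t=6,i=5, bit27=1)
  nb ##.#.: next=.  (t=0,i=2, bit26=0)
  nb ##..#: next=#  (t=0,i=11, bit25=1)
  nb ##...: next=#  (t=2,i=7, bit24=1)
  nb #.###: next=#  (t=0,i=8, bit23=1)
  nb #.##.: next=#  (t=9,i=4, bit22=1)
  nb #.#.#: next=#  (t=1,i=13, bit21=1)
  nb #.#..: next=.  (t=0,i=3, bit20=0)
  nb #..##: next=.  (t=2,i=1, bit19=0)
  nb #..#.: next=.  (t=0,i=5, bit18=0)
  nb #...#: next=.  (t=4,i=1, bit17=0)
  nb #....: next=#  (t=1,i=3, bit16=1)
  nb .####: next=.  (t=2,i=3, bit15=0)
  nb .###.: next=.  (t=0,i=0, bit14=0)
  nb .##.#: next=.  (t=7,i=10, bit13=0)
  nb .##..: next=.  (t=4,i=11, bit12=0)
  nb .#.##: next=.  (t=0,i=7, bit11=0)
  nb .#.#.: next=.  (t=1,i=0, bit10=0)
  nb .#..#: next=.  (t=0,i=4, bit9=0)
  nb .#...: next=#  (t=1,i=2, bit8=1)
  nb ..###: next=.  (t=2,i=2, bit7=0)
  nb ..##.: next=#  (t=4,i=10, bit6=1)
  nb ..#.#: next=#  (t=0,i=6, bit5=1)
  nb ..#..: next=.  (t=5,i=5, bit4=0)
  nb ...##: next=.  (t=4,i=2, bit3=0)
  nb ...#.: next=#  (t=1,i=5, bit2=1)
  nb ....#: next=#  (t=1,i=4, bit1=1)
  nb .....: next=.  (t=3,i=0, bit0=0)
  bits 01101011111000010000000101100110 = 1809908070

1809908070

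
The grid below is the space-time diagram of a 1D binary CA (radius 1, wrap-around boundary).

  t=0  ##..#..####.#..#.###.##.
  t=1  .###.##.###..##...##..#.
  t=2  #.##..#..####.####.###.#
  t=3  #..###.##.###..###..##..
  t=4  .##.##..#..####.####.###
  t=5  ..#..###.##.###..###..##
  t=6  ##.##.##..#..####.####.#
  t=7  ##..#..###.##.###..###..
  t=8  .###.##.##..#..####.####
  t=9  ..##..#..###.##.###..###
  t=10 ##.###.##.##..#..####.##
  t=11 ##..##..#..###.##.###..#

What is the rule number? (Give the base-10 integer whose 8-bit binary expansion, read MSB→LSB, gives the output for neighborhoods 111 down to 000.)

211

  [7] ### => #  t=0,i=8
  [6] ##. => #  t=0,i=1
  [5] #.# => .  t=0,i=11
  [4] #.. => #  t=0,i=2
  [3] .## => .  t=0,i=0
  [2] .#. => .  t=0,i=4
  [1] ..# => #  t=0,i=3
  [0] ... => #  t=1,i=16
  bits 11010011 = 211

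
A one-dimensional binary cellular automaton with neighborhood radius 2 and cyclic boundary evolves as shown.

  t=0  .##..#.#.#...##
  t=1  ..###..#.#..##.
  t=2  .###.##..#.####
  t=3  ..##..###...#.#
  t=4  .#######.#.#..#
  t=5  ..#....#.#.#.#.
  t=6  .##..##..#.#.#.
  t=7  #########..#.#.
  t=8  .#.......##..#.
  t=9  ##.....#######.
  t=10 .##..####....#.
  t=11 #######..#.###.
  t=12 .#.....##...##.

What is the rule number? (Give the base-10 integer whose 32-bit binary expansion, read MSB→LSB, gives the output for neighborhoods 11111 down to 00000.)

  ##### -> .   bit 31 = 0  t=4,i=3
  ####. -> .   bit 30 = 0  t=2,i=13
  ###.# -> #   bit 29 = 1  t=2,i=3
  ###.. -> .   bit 28 = 0  t=1,i=4
  ##.## -> .   bit 27 = 0  t=0,i=0
  ##.#. -> .   bit 26 = 0  t=4,i=8
  ##..# -> #   bit 25 = 1  t=0,i=3
  ##... -> #   bit 24 = 1  t=1,i=14
  #.### -> .   bit 23 = 0  t=2,i=1
  #.##. -> .   bit 22 = 0  t=0,i=1
  #.#.# -> #   bit 21 = 1  t=0,i=7
  #.#.. -> #   bit 20 = 1  t=0,i=9
  #..## -> #   bit 19 = 1  t=1,i=11
  #..#. -> #   bit 18 = 1  t=0,i=4
  #...# -> .   bit 17 = 0  t=0,i=11
  #.... -> .   bit 16 = 0  t=5,i=4
  .#### -> #   bit 15 = 1  t=2,i=12
  .###. -> #   bit 14 = 1  t=1,i=3
  .##.# -> .   bit 13 = 0  t=0,i=14
  .##.. -> #   bit 12 = 1  t=0,i=2
  .#.## -> .   bit 11 = 0  t=2,i=10
  .#.#. -> .   bit 10 = 0  t=0,i=6
  .#..# -> .   bit 9 = 0  t=1,i=10
  .#... -> .   bit 8 = 0  t=0,i=10
  ..### -> #   bit 7 = 1  t=1,i=2
  ..##. -> #   bit 6 = 1  t=0,i=13
  ..#.# -> .   bit 5 = 0  t=0,i=5
  ..#.. -> #   bit 4 = 1  t=5,i=2
  ...## -> #   bit 3 = 1  t=0,i=12
  ...#. -> #   bit 2 = 1  t=3,i=11
  ....# -> #   bit 1 = 1  t=5,i=5
  ..... -> .   bit 0 = 0  t=8,i=4
  bits 00100011001111001101000011011110 = 591188190

591188190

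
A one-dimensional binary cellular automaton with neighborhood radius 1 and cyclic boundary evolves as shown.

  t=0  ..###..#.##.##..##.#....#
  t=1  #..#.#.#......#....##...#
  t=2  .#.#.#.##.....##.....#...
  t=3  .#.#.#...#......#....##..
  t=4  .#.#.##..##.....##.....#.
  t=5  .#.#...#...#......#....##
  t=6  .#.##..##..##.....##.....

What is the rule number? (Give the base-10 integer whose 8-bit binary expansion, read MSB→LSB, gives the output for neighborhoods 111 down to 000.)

148

  [7] ### => #  t=0,i=3
  [6] ##. => .  t=0,i=4
  [5] #.# => .  t=0,i=8
  [4] #.. => #  t=0,i=0
  [3] .## => .  t=0,i=2
  [2] .#. => #  t=0,i=7
  [1] ..# => .  t=0,i=1
  [0] ... => .  t=0,i=21
  bits 10010100 = 148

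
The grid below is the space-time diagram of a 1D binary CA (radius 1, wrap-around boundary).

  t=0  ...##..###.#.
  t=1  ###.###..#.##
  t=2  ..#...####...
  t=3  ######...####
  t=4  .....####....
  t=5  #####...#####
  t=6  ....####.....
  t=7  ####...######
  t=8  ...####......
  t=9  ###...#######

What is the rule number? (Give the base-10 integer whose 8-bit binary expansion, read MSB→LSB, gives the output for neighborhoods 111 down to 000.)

  nb ###: next=.  (t=0,i=8, bit7=0)
  nb ##.: next=#  (t=0,i=4, bit6=1)
  nb #.#: next=.  (t=0,i=10, bit5=0)
  nb #..: next=#  (t=0,i=5, bit4=1)
  nb .##: next=.  (t=0,i=3, bit3=0)
  nb .#.: next=#  (t=0,i=11, bit2=1)
  nb ..#: next=#  (t=0,i=2, bit1=1)
  nb ...: next=#  (t=0,i=0, bit0=1)
  bits 01010111 = 87

87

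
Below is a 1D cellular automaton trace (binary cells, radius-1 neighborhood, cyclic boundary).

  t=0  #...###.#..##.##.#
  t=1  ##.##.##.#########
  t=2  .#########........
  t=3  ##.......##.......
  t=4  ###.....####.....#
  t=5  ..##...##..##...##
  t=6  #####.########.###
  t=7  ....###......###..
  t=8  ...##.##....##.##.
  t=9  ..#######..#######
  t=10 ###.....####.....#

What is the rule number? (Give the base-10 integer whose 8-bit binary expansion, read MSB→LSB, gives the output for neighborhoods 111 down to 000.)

  nb ###: next=.  (t=0,i=5, bit7=0)
  nb ##.: next=#  (t=0,i=0, bit6=1)
  nb #.#: next=#  (t=0,i=7, bit5=1)
  nb #..: next=#  (t=0,i=1, bit4=1)
  nb .##: next=#  (t=0,i=4, bit3=1)
  nb .#.: next=.  (t=0,i=8, bit2=0)
  nb ..#: next=#  (t=0,i=3, bit1=1)
  nb ...: next=.  (t=0,i=2, bit0=0)
  bits 01111010 = 122

122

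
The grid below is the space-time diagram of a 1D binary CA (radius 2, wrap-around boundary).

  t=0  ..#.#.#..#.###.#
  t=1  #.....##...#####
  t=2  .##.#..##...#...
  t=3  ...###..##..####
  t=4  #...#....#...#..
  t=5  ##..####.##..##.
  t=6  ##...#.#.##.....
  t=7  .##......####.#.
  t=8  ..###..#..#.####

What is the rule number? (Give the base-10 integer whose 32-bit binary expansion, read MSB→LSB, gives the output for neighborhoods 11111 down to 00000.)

  [31] ##### => .  t=1,i=13
  [30] ####. => .  t=1,i=15
  [29] ###.# => #  t=0,i=13
  [28] ###.. => .  t=1,i=0
  [27] ##.## => .  t=5,i=8
  [26] ##.#. => #  t=0,i=14
  [25] ##..# => .  t=3,i=6
  [24] ##... => #  t=1,i=1
  [23] #.### => #  t=0,i=11
  [22] #.##. => #  t=5,i=0
  [21] #.#.# => .  t=0,i=4
  [20] #.#.. => #  t=0,i=6
  [19] #..## => .  t=2,i=6
  [18] #..#. => .  t=0,i=1
  [17] #...# => .  t=1,i=9
  [16] #.... => #  t=1,i=2
  [15] .#### => #  t=1,i=12
  [14] .###. => #  t=0,i=12
  [13] .##.# => .  t=2,i=2
  [12] .##.. => #  t=1,i=7
  [11] .#.## => .  t=0,i=10
  [10] .#.#. => .  t=0,i=3
  [9] .#..# => #  t=0,i=0
  [8] .#... => #  t=2,i=13
  [7] ..### => .  t=1,i=11
  [6] ..##. => .  t=1,i=6
  [5] ..#.# => .  t=0,i=2
  [4] ..#.. => #  t=2,i=12
  [3] ...## => .  t=1,i=5
  [2] ...#. => .  t=2,i=11
  [1] ....# => #  t=1,i=4
  [0] ..... => .  t=1,i=3
  bits 00100101110100011101001100010010 = 634508050

634508050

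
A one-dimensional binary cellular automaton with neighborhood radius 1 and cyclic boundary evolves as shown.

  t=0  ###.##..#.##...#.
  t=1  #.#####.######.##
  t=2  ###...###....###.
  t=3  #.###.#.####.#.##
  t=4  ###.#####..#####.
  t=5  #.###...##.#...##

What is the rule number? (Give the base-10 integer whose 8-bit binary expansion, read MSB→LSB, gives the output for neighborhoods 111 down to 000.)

  ###|.  b7=0 t=0,i=1
  ##.|#  b6=1 t=0,i=2
  #.#|#  b5=1 t=0,i=3
  #..|#  b4=1 t=0,i=6
  .##|#  b3=1 t=0,i=0
  .#.|#  b2=1 t=0,i=8
  ..#|.  b1=0 t=0,i=7
  ...|#  b0=1 t=0,i=13
  bits 01111101 = 125

125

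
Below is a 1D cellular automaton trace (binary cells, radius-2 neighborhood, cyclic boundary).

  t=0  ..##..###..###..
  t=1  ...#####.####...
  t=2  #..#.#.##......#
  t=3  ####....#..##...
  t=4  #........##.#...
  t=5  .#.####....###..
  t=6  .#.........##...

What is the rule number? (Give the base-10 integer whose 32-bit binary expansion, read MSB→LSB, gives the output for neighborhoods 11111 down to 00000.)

2921092001

  [31] ##### => #  t=1,i=5
  [30] ####. => .  t=1,i=6
  [29] ###.# => #  t=1,i=7
  [28] ###.. => .  t=0,i=8
  [27] ##.## => #  t=1,i=8
  [26] ##.#. => #  t=4,i=11
  [25] ##..# => #  t=0,i=4
  [24] ##... => .  t=0,i=14
  [23] #.### => .  t=1,i=9
  [22] #.##. => .  t=2,i=7
  [21] #.#.# => .  t=2,i=5
  [20] #.#.. => #  t=4,i=12
  [19] #..## => #  t=0,i=5
  [18] #..#. => #  t=2,i=2
  [17] #...# => .  t=3,i=14
  [16] #.... => .  t=0,i=15
  [15] .#### => .  t=1,i=4
  [14] .###. => #  t=0,i=7
  [13] .##.# => .  t=4,i=10
  [12] .##.. => #  t=0,i=3
  [11] .#.## => .  t=2,i=6
  [10] .#.#. => .  t=2,i=4
  [9] .#..# => #  t=3,i=9
  [8] .#... => #  t=4,i=1
  [7] ..### => #  t=0,i=6
  [6] ..##. => .  t=0,i=2
  [5] ..#.# => #  t=2,i=3
  [4] ..#.. => .  t=3,i=8
  [3] ...## => .  t=0,i=1
  [2] ...#. => .  t=3,i=7
  [1] ....# => .  t=0,i=0
  [0] ..... => #  t=1,i=0
  bits 10101110000111000101001110100001 = 2921092001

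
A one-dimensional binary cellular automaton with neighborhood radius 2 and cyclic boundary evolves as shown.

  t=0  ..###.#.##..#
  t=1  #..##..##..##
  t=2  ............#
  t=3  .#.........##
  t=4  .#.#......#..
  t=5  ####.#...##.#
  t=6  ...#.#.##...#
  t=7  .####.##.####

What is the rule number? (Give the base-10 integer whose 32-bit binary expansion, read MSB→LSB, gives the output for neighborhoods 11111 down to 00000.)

567758396

  nb #####: next=.  (t=5,i=1, bit31=0)
  nb ####.: next=.  (t=5,i=2, bit30=0)
  nb ###.#: next=#  (t=0,i=4, bit29=1)
  nb ###..: next=.  (t=1,i=0, bit28=0)
  nb ##.##: next=.  (t=5,i=11, bit27=0)
  nb ##.#.: next=.  (t=0,i=5, bit26=0)
  nb ##..#: next=.  (t=0,i=10, bit25=0)
  nb ##...: next=#  (t=6,i=9, bit24=1)
  nb #.###: next=#  (t=5,i=12, bit23=1)
  nb #.##.: next=#  (t=0,i=8, bit22=1)
  nb #.#.#: next=.  (t=0,i=6, bit21=0)
  nb #.#..: next=#  (t=3,i=1, bit20=1)
  nb #..##: next=.  (t=0,i=1, bit19=0)
  nb #..#.: next=#  (t=0,i=11, bit18=1)
  nb #...#: next=#  (t=4,i=12, bit17=1)
  nb #....: next=#  (t=2,i=1, bit16=1)
  nb .####: next=.  (t=5,i=0, bit15=0)
  nb .###.: next=#  (t=0,i=3, bit14=1)
  nb .##.#: next=.  (t=3,i=12, bit13=0)
  nb .##..: next=.  (t=0,i=9, bit12=0)
  nb .#.##: next=#  (t=0,i=7, bit11=1)
  nb .#.#.: next=#  (t=4,i=2, bit10=1)
  nb .#..#: next=#  (t=0,i=0, bit9=1)
  nb .#...: next=.  (t=2,i=0, bit8=0)
  nb ..###: next=.  (t=0,i=2, bit7=0)
  nb ..##.: next=.  (t=1,i=3, bit6=0)
  nb ..#.#: next=#  (t=4,i=1, bit5=1)
  nb ..#..: next=#  (t=0,i=12, bit4=1)
  nb ...##: next=#  (t=3,i=10, bit3=1)
  nb ...#.: next=#  (t=2,i=11, bit2=1)
  nb ....#: next=.  (t=2,i=10, bit1=0)
  nb .....: next=.  (t=2,i=2, bit0=0)
  bits 00100001110101110100111000111100 = 567758396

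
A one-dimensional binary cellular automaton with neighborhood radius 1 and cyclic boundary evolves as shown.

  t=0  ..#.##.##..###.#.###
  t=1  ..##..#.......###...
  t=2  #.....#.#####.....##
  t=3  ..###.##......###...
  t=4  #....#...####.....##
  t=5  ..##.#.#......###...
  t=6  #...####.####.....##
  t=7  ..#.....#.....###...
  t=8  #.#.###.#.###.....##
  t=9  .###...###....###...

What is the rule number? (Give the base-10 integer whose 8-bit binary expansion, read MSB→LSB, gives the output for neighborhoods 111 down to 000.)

  [7] ### => .  t=0,i=12
  [6] ##. => .  t=0,i=5
  [5] #.# => #  t=0,i=3
  [4] #.. => .  t=0,i=0
  [3] .## => .  t=0,i=4
  [2] .#. => #  t=0,i=2
  [1] ..# => .  t=0,i=1
  [0] ... => #  t=1,i=0
  bits 00100101 = 37

37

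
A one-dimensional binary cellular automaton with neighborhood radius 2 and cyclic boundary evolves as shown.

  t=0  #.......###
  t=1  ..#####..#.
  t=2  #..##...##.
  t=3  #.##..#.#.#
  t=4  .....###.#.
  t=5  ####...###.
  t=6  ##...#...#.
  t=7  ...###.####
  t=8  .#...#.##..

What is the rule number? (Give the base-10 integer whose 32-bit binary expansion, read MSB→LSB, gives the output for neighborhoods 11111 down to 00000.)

  nb #####: next=#  (t=1,i=4, bit31=1)
  nb ####.: next=.  (t=0,i=10, bit30=0)
  nb ###.#: next=#  (t=4,i=7, bit29=1)
  nb ###..: next=.  (t=0,i=0, bit28=0)
  nb ##.##: next=.  (t=3,i=1, bit27=0)
  nb ##.#.: next=#  (t=2,i=10, bit26=1)
  nb ##..#: next=.  (t=1,i=7, bit25=0)
  nb ##...: next=.  (t=0,i=1, bit24=0)
  nb #.###: next=#  (t=5,i=0, bit23=1)
  nb #.##.: next=.  (t=3,i=2, bit22=0)
  nb #.#.#: next=.  (t=3,i=8, bit21=0)
  nb #.#..: next=#  (t=2,i=0, bit20=1)
  nb #..##: next=#  (t=2,i=2, bit19=1)
  nb #..#.: next=#  (t=1,i=8, bit18=1)
  nb #...#: next=#  (t=1,i=0, bit17=1)
  nb #....: next=#  (t=0,i=2, bit16=1)
  nb .####: next=#  (t=0,i=9, bit15=1)
  nb .###.: next=.  (t=4,i=6, bit14=0)
  nb .##.#: next=.  (t=2,i=9, bit13=0)
  nb .##..: next=.  (t=2,i=4, bit12=0)
  nb .#.##: next=#  (t=3,i=9, bit11=1)
  nb .#.#.: next=#  (t=3,i=7, bit10=1)
  nb .#..#: next=.  (t=2,i=1, bit9=0)
  nb .#...: next=.  (t=1,i=10, bit8=0)
  nb ..###: next=.  (t=0,i=8, bit7=0)
  nb ..##.: next=#  (t=2,i=3, bit6=1)
  nb ..#.#: next=#  (t=3,i=6, bit5=1)
  nb ..#..: next=#  (t=1,i=9, bit4=1)
  nb ...##: next=.  (t=0,i=7, bit3=0)
  nb ...#.: next=#  (t=6,i=4, bit2=1)
  nb ....#: next=#  (t=0,i=6, bit1=1)
  nb .....: next=#  (t=0,i=3, bit0=1)
  bits 10100100100111111000110001110111 = 2761919607

2761919607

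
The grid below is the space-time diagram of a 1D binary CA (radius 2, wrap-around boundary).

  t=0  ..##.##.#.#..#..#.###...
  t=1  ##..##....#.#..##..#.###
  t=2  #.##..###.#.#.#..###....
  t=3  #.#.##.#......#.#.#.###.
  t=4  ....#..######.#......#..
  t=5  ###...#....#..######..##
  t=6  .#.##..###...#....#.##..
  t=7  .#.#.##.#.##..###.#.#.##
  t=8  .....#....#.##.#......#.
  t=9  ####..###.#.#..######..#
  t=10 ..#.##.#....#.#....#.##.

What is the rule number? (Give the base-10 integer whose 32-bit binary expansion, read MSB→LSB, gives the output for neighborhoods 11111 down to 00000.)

1264533803

  ##### -> .   bit 31 = 0  t=1,i=23
  ####. -> #   bit 30 = 1  t=1,i=0
  ###.# -> .   bit 29 = 0  t=2,i=8
  ###.. -> .   bit 28 = 0  t=0,i=20
  ##.## -> #   bit 27 = 1  t=0,i=4
  ##.#. -> .   bit 26 = 0  t=0,i=7
  ##..# -> #   bit 25 = 1  t=1,i=2
  ##... -> #   bit 24 = 1  t=0,i=21
  #.### -> .   bit 23 = 0  t=0,i=18
  #.##. -> #   bit 22 = 1  t=0,i=5
  #.#.# -> .   bit 21 = 0  t=0,i=8
  #.#.. -> #   bit 20 = 1  t=0,i=10
  #..## -> #   bit 19 = 1  t=1,i=3
  #..#. -> #   bit 18 = 1  t=0,i=12
  #...# -> #   bit 17 = 1  t=5,i=4
  #.... -> #   bit 16 = 1  t=0,i=22
  .#### -> .   bit 15 = 0  t=1,i=22
  .###. -> #   bit 14 = 1  t=0,i=19
  .##.# -> .   bit 13 = 0  t=0,i=3
  .##.. -> .   bit 12 = 0  t=1,i=5
  .#.## -> .   bit 11 = 0  t=0,i=17
  .#.#. -> .   bit 10 = 0  t=0,i=9
  .#..# -> .   bit 9 = 0  t=0,i=11
  .#... -> #   bit 8 = 1  t=3,i=8
  ..### -> .   bit 7 = 0  t=2,i=6
  ..##. -> .   bit 6 = 0  t=0,i=2
  ..#.# -> #   bit 5 = 1  t=0,i=16
  ..#.. -> .   bit 4 = 0  t=0,i=13
  ...## -> #   bit 3 = 1  t=0,i=1
  ...#. -> .   bit 2 = 0  t=1,i=9
  ....# -> #   bit 1 = 1  t=0,i=0
  ..... -> #   bit 0 = 1  t=0,i=23
  bits 01001011010111110100000100101011 = 1264533803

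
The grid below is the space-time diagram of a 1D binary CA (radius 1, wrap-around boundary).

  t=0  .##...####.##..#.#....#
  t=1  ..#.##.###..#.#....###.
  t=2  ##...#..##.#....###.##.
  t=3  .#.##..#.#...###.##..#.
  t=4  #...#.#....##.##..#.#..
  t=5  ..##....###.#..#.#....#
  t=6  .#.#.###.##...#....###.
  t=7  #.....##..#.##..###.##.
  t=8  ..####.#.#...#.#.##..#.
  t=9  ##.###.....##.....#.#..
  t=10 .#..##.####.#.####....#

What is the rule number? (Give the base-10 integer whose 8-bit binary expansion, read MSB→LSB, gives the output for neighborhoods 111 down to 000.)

  ### -> #   bit 7 = 1  t=0,i=7
  ##. -> #   bit 6 = 1  t=0,i=2
  #.# -> .   bit 5 = 0  t=0,i=0
  #.. -> .   bit 4 = 0  t=0,i=3
  .## -> .   bit 3 = 0  t=0,i=1
  .#. -> .   bit 2 = 0  t=0,i=15
  ..# -> #   bit 1 = 1  t=0,i=5
  ... -> #   bit 0 = 1  t=0,i=4
  bits 11000011 = 195

195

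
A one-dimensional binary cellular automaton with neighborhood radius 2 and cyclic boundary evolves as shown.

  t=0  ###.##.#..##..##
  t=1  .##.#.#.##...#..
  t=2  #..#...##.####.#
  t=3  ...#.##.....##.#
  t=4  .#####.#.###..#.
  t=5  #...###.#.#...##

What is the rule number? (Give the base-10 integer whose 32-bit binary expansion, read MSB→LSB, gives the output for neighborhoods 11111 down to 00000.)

  ##### -> .   bit 31 = 0  t=0,i=0
  ####. -> #   bit 30 = 1  t=0,i=1
  ###.# -> #   bit 29 = 1  t=0,i=2
  ###.. -> .   bit 28 = 0  t=4,i=11
  ##.## -> .   bit 27 = 0  t=0,i=3
  ##.#. -> #   bit 26 = 1  t=0,i=6
  ##..# -> .   bit 25 = 0  t=0,i=12
  ##... -> #   bit 24 = 1  t=1,i=10
  #.### -> .   bit 23 = 0  t=2,i=10
  #.##. -> #   bit 22 = 1  t=0,i=4
  #.#.# -> .   bit 21 = 0  t=1,i=4
  #.#.. -> .   bit 20 = 0  t=0,i=7
  #..## -> #   bit 19 = 1  t=0,i=9
  #..#. -> .   bit 18 = 0  t=2,i=2
  #...# -> #   bit 17 = 1  t=1,i=11
  #.... -> .   bit 16 = 0  t=3,i=8
  .#### -> .   bit 15 = 0  t=0,i=15
  .###. -> #   bit 14 = 1  t=4,i=10
  .##.# -> .   bit 13 = 0  t=0,i=5
  .##.. -> .   bit 12 = 0  t=0,i=11
  .#.## -> #   bit 11 = 1  t=1,i=7
  .#.#. -> .   bit 10 = 0  t=1,i=5
  .#..# -> #   bit 9 = 1  t=0,i=8
  .#... -> .   bit 8 = 0  t=1,i=14
  ..### -> .   bit 7 = 0  t=0,i=14
  ..##. -> .   bit 6 = 0  t=0,i=10
  ..#.# -> #   bit 5 = 1  t=3,i=3
  ..#.. -> #   bit 4 = 1  t=1,i=13
  ...## -> #   bit 3 = 1  t=1,i=0
  ...#. -> #   bit 2 = 1  t=1,i=12
  ....# -> #   bit 1 = 1  t=3,i=10
  ..... -> #   bit 0 = 1  t=3,i=9
  bits 01100101010010100100101000111111 = 1699367487

1699367487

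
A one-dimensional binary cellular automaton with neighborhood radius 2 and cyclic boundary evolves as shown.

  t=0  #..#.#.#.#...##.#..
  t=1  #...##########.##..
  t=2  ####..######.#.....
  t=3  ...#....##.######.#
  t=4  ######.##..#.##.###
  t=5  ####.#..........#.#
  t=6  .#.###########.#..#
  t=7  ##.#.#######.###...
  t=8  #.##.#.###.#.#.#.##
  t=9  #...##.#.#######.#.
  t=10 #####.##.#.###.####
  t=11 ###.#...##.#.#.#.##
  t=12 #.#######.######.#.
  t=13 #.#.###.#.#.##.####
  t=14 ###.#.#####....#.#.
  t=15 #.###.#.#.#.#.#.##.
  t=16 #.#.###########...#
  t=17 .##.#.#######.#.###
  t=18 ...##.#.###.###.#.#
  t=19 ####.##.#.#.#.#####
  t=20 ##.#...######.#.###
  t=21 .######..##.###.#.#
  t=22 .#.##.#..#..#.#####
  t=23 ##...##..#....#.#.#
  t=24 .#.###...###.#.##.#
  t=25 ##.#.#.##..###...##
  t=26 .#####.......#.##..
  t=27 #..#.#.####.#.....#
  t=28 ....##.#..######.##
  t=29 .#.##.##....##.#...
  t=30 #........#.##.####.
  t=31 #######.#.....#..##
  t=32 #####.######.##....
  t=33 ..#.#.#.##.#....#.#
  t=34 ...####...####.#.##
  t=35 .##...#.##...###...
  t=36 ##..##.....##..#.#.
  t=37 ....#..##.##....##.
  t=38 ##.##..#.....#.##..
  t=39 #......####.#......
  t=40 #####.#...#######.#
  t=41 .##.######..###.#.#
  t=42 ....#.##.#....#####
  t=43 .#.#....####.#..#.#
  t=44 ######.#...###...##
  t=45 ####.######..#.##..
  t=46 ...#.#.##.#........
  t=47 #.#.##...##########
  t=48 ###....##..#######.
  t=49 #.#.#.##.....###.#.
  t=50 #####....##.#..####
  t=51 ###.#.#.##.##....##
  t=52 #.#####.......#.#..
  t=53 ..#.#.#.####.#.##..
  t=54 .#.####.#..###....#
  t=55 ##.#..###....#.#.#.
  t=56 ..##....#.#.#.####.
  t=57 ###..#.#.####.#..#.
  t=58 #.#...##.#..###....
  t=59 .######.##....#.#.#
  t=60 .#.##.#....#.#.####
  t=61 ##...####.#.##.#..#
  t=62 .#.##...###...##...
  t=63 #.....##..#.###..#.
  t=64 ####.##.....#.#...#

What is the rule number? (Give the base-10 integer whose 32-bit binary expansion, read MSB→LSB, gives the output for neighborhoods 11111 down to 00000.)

  [31] ##### => #  t=1,i=6
  [30] ####. => .  t=1,i=12
  [29] ###.# => #  t=1,i=13
  [28] ###.. => #  t=2,i=3
  [27] ##.## => .  t=1,i=14
  [26] ##.#. => #  t=0,i=15
  [25] ##..# => .  t=1,i=17
  [24] ##... => .  t=7,i=16
  [23] #.### => #  t=3,i=11
  [22] #.##. => .  t=1,i=15
  [21] #.#.# => #  t=0,i=5
  [20] #.#.. => #  t=0,i=9
  [19] #..## => .  t=2,i=5
  [18] #..#. => .  t=0,i=2
  [17] #...# => #  t=0,i=11
  [16] #.... => #  t=2,i=15
  [15] .#### => .  t=1,i=5
  [14] .###. => .  t=7,i=14
  [13] .##.# => .  t=0,i=14
  [12] .##.. => .  t=1,i=16
  [11] .#.## => .  t=4,i=12
  [10] .#.#. => #  t=0,i=4
  [9] .#..# => .  t=0,i=1
  [8] .#... => #  t=0,i=10
  [7] ..### => .  t=1,i=4
  [6] ..##. => #  t=0,i=13
  [5] ..#.# => .  t=0,i=3
  [4] ..#.. => #  t=0,i=0
  [3] ...## => #  t=0,i=12
  [2] ...#. => #  t=3,i=2
  [1] ....# => .  t=2,i=17
  [0] ..... => #  t=2,i=16
  bits 10110100101100110000010101011101 = 3031631197

3031631197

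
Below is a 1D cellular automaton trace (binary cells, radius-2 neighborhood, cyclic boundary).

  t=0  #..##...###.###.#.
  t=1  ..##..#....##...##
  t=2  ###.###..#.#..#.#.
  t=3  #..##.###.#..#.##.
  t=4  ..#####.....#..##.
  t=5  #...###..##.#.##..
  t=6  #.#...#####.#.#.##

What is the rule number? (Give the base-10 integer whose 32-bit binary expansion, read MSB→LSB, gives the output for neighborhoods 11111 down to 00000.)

3673039955

  #####|#  b31=1 t=4,i=4
  ####.|#  b30=1 t=4,i=5
  ###.#|.  b29=0 t=0,i=10
  ###..|#  b28=1 t=2,i=6
  ##.##|#  b27=1 t=0,i=11
  ##.#.|.  b26=0 t=0,i=15
  ##..#|#  b25=1 t=1,i=0
  ##...|.  b24=0 t=0,i=5
  #.###|#  b23=1 t=0,i=12
  #.##.|#  b22=1 t=3,i=15
  #.#.#|#  b21=1 t=0,i=16
  #.#..|.  b20=0 t=0,i=0
  #..##|#  b19=1 t=0,i=2
  #..#.|#  b18=1 t=1,i=5
  #...#|#  b17=1 t=0,i=6
  #....|.  b16=0 t=1,i=8
  .####|.  b15=0 t=4,i=3
  .###.|.  b14=0 t=0,i=9
  .##.#|#  b13=1 t=3,i=4
  .##..|.  b12=0 t=0,i=4
  .#.##|.  b11=0 t=2,i=17
  .#.#.|#  b10=1 t=0,i=17
  .#..#|.  b9=0 t=0,i=1
  .#...|.  b8=0 t=1,i=7
  ..###|.  b7=0 t=0,i=8
  ..##.|#  b6=1 t=0,i=3
  ..#.#|.  b5=0 t=2,i=9
  ..#..|#  b4=1 t=1,i=6
  ...##|.  b3=0 t=0,i=7
  ...#.|.  b2=0 t=4,i=11
  ....#|#  b1=1 t=1,i=9
  .....|#  b0=1 t=4,i=9
  bits 11011010111011100010010001010011 = 3673039955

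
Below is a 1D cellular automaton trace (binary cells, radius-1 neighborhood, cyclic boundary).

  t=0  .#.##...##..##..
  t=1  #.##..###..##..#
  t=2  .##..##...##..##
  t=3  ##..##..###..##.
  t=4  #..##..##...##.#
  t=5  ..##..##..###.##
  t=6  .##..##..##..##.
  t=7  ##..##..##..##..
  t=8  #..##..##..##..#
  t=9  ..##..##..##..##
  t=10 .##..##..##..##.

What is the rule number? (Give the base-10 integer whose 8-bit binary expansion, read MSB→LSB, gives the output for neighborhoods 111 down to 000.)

  nb ###: next=.  (t=1,i=7, bit7=0)
  nb ##.: next=.  (t=0,i=4, bit6=0)
  nb #.#: next=#  (t=0,i=2, bit5=1)
  nb #..: next=.  (t=0,i=5, bit4=0)
  nb .##: next=#  (t=0,i=3, bit3=1)
  nb .#.: next=.  (t=0,i=1, bit2=0)
  nb ..#: next=#  (t=0,i=0, bit1=1)
  nb ...: next=#  (t=0,i=6, bit0=1)
  bits 00101011 = 43

43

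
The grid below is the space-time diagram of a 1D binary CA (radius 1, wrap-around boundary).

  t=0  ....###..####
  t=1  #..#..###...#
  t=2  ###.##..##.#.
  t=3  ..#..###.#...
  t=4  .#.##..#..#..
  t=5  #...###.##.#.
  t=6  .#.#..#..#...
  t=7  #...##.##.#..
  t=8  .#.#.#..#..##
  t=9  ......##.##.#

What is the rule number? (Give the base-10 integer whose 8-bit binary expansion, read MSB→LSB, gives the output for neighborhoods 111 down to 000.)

  ###|.  b7=0 t=0,i=5
  ##.|#  b6=1 t=0,i=6
  #.#|.  b5=0 t=2,i=3
  #..|#  b4=1 t=0,i=0
  .##|.  b3=0 t=0,i=4
  .#.|.  b2=0 t=1,i=3
  ..#|#  b1=1 t=0,i=3
  ...|.  b0=0 t=0,i=1
  bits 01010010 = 82

82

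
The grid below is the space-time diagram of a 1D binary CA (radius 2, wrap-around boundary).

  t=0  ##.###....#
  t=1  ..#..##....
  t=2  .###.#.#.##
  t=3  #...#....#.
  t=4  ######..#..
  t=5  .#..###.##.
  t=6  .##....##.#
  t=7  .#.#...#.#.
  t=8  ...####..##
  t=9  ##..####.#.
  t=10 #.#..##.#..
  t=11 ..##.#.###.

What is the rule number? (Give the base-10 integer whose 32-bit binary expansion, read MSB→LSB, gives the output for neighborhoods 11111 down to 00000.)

  ##### -> .   bit 31 = 0  t=4,i=2
  ####. -> #   bit 30 = 1  t=4,i=4
  ###.# -> .   bit 29 = 0  t=0,i=1
  ###.. -> #   bit 28 = 1  t=0,i=5
  ##.## -> #   bit 27 = 1  t=0,i=2
  ##.#. -> #   bit 26 = 1  t=2,i=4
  ##..# -> #   bit 25 = 1  t=4,i=6
  ##... -> #   bit 24 = 1  t=0,i=6
  #.### -> .   bit 23 = 0  t=0,i=3
  #.##. -> #   bit 22 = 1  t=2,i=9
  #.#.# -> .   bit 21 = 0  t=2,i=5
  #.#.. -> #   bit 20 = 1  t=3,i=0
  #..## -> .   bit 19 = 0  t=1,i=4
  #..#. -> .   bit 18 = 0  t=4,i=7
  #...# -> #   bit 17 = 1  t=3,i=2
  #.... -> .   bit 16 = 0  t=0,i=7
  .#### -> #   bit 15 = 1  t=4,i=1
  .###. -> .   bit 14 = 0  t=0,i=0
  .##.# -> .   bit 13 = 0  t=2,i=10
  .##.. -> .   bit 12 = 0  t=1,i=6
  .#.## -> .   bit 11 = 0  t=2,i=8
  .#.#. -> .   bit 10 = 0  t=2,i=6
  .#..# -> #   bit 9 = 1  t=1,i=3
  .#... -> #   bit 8 = 1  t=3,i=1
  ..### -> .   bit 7 = 0  t=0,i=10
  ..##. -> #   bit 6 = 1  t=1,i=5
  ..#.# -> .   bit 5 = 0  t=3,i=9
  ..#.. -> #   bit 4 = 1  t=1,i=2
  ...## -> .   bit 3 = 0  t=0,i=9
  ...#. -> #   bit 2 = 1  t=1,i=1
  ....# -> .   bit 1 = 0  t=0,i=8
  ..... -> #   bit 0 = 1  t=1,i=9
  bits 01011111010100101000001101010101 = 1599243093

1599243093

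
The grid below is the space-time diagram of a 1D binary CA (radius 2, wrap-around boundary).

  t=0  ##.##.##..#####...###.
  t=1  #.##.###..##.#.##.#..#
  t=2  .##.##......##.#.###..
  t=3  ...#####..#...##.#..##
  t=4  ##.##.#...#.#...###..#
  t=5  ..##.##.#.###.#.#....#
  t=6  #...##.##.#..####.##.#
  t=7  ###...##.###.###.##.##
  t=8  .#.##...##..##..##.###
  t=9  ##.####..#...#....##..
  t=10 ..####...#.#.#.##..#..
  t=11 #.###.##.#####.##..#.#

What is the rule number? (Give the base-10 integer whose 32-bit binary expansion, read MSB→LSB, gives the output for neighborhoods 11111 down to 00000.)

1307809458

  [31] ##### => .  t=0,i=12
  [30] ####. => #  t=0,i=13
  [29] ###.# => .  t=0,i=20
  [28] ###.. => .  t=0,i=14
  [27] ##.## => #  t=0,i=2
  [26] ##.#. => #  t=1,i=12
  [25] ##..# => .  t=0,i=8
  [24] ##... => #  t=0,i=15
  [23] #.### => #  t=1,i=5
  [22] #.##. => #  t=0,i=0
  [21] #.#.# => #  t=1,i=13
  [20] #.#.. => #  t=1,i=18
  [19] #..## => .  t=0,i=9
  [18] #..#. => .  t=3,i=9
  [17] #...# => #  t=0,i=16
  [16] #.... => #  t=2,i=7
  [15] .#### => #  t=0,i=11
  [14] .###. => .  t=0,i=19
  [13] .##.# => .  t=0,i=1
  [12] .##.. => #  t=0,i=7
  [11] .#.## => .  t=1,i=14
  [10] .#.#. => #  t=4,i=11
  [9] .#..# => #  t=1,i=19
  [8] .#... => .  t=3,i=11
  [7] ..### => #  t=0,i=10
  [6] ..##. => .  t=1,i=10
  [5] ..#.# => #  t=4,i=10
  [4] ..#.. => #  t=3,i=10
  [3] ...## => .  t=0,i=17
  [2] ...#. => .  t=4,i=9
  [1] ....# => #  t=2,i=10
  [0] ..... => .  t=2,i=8
  bits 01001101111100111001011010110010 = 1307809458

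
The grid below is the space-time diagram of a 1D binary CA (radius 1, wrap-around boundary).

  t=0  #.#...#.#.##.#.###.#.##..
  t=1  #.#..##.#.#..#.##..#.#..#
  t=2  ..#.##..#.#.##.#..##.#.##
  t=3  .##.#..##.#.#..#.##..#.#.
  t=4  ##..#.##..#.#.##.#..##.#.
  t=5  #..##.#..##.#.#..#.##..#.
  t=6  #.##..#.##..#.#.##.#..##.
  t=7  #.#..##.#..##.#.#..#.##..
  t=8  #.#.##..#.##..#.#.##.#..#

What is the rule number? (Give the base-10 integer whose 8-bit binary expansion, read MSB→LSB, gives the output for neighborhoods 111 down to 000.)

142

  nb ###: next=#  (t=0,i=16, bit7=1)
  nb ##.: next=.  (t=0,i=11, bit6=0)
  nb #.#: next=.  (t=0,i=1, bit5=0)
  nb #..: next=.  (t=0,i=3, bit4=0)
  nb .##: next=#  (t=0,i=10, bit3=1)
  nb .#.: next=#  (t=0,i=0, bit2=1)
  nb ..#: next=#  (t=0,i=5, bit1=1)
  nb ...: next=.  (t=0,i=4, bit0=0)
  bits 10001110 = 142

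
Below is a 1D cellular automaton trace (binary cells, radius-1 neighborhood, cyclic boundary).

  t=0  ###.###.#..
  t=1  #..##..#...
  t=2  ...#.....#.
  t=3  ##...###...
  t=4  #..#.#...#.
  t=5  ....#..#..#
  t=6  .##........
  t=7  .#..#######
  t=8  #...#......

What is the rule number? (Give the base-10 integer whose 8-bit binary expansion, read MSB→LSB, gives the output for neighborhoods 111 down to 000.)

41

  [7] ### => .  t=0,i=1
  [6] ##. => .  t=0,i=2
  [5] #.# => #  t=0,i=3
  [4] #.. => .  t=0,i=9
  [3] .## => #  t=0,i=0
  [2] .#. => .  t=0,i=8
  [1] ..# => .  t=0,i=10
  [0] ... => #  t=1,i=9
  bits 00101001 = 41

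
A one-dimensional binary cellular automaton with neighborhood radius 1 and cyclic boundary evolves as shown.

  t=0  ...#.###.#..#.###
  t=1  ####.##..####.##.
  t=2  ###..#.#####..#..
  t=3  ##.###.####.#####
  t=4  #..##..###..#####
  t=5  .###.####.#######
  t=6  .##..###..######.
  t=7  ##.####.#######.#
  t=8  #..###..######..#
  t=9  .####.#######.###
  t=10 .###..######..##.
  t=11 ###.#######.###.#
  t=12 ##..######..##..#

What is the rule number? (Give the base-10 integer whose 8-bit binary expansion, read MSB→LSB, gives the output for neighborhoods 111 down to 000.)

159

  ### -> #   bit 7 = 1  t=0,i=6
  ##. -> .   bit 6 = 0  t=0,i=7
  #.# -> .   bit 5 = 0  t=0,i=4
  #.. -> #   bit 4 = 1  t=0,i=0
  .## -> #   bit 3 = 1  t=0,i=5
  .#. -> #   bit 2 = 1  t=0,i=3
  ..# -> #   bit 1 = 1  t=0,i=2
  ... -> #   bit 0 = 1  t=0,i=1
  bits 10011111 = 159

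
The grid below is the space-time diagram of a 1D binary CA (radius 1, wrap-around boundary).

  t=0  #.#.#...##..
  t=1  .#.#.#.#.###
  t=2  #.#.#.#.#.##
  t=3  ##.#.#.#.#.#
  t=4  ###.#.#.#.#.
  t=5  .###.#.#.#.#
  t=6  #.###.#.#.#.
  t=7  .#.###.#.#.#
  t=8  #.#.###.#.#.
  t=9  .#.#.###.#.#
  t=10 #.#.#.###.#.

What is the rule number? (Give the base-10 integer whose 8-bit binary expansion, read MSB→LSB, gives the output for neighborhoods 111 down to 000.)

242

  ###|#  b7=1 t=1,i=10
  ##.|#  b6=1 t=0,i=9
  #.#|#  b5=1 t=0,i=1
  #..|#  b4=1 t=0,i=5
  .##|.  b3=0 t=0,i=8
  .#.|.  b2=0 t=0,i=0
  ..#|#  b1=1 t=0,i=7
  ...|.  b0=0 t=0,i=6
  bits 11110010 = 242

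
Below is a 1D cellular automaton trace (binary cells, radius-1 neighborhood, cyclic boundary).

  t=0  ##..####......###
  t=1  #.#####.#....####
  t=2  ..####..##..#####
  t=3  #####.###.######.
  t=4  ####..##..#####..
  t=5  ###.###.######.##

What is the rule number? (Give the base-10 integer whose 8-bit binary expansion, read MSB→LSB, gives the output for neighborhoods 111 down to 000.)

158

  nb ###: next=#  (t=0,i=0, bit7=1)
  nb ##.: next=.  (t=0,i=1, bit6=0)
  nb #.#: next=.  (t=1,i=1, bit5=0)
  nb #..: next=#  (t=0,i=2, bit4=1)
  nb .##: next=#  (t=0,i=4, bit3=1)
  nb .#.: next=#  (t=1,i=8, bit2=1)
  nb ..#: next=#  (t=0,i=3, bit1=1)
  nb ...: next=.  (t=0,i=9, bit0=0)
  bits 10011110 = 158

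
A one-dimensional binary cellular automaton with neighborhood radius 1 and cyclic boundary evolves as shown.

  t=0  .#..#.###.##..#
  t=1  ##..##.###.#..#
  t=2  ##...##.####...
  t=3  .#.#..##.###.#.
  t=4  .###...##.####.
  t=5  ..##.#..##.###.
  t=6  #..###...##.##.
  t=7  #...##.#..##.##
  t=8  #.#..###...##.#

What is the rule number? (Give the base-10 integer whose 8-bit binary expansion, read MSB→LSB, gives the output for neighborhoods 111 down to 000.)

229

  ### -> #   bit 7 = 1  t=0,i=7
  ##. -> #   bit 6 = 1  t=0,i=8
  #.# -> #   bit 5 = 1  t=0,i=0
  #.. -> .   bit 4 = 0  t=0,i=2
  .## -> .   bit 3 = 0  t=0,i=6
  .#. -> #   bit 2 = 1  t=0,i=1
  ..# -> .   bit 1 = 0  t=0,i=3
  ... -> #   bit 0 = 1  t=2,i=3
  bits 11100101 = 229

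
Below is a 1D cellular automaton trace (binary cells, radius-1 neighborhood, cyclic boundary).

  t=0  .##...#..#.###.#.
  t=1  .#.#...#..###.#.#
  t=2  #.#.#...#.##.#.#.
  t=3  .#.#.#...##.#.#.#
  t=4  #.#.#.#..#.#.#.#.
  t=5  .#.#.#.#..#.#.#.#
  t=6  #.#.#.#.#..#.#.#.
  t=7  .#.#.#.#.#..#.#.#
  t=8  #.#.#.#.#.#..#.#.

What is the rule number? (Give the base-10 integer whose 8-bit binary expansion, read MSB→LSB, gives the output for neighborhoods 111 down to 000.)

  nb ###: next=#  (t=0,i=12, bit7=1)
  nb ##.: next=.  (t=0,i=2, bit6=0)
  nb #.#: next=#  (t=0,i=10, bit5=1)
  nb #..: next=#  (t=0,i=3, bit4=1)
  nb .##: next=#  (t=0,i=1, bit3=1)
  nb .#.: next=.  (t=0,i=6, bit2=0)
  nb ..#: next=.  (t=0,i=0, bit1=0)
  nb ...: next=.  (t=0,i=4, bit0=0)
  bits 10111000 = 184

184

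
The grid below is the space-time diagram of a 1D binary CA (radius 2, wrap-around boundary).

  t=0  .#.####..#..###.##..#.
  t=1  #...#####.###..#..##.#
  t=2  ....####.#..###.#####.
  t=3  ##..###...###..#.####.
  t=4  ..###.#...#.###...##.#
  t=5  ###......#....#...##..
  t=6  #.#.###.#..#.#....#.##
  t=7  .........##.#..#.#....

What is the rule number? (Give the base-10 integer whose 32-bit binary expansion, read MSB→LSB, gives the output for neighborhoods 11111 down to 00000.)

3658327749

  #####|#  b31=1 t=1,i=6
  ####.|#  b30=1 t=0,i=5
  ###.#|.  b29=0 t=0,i=14
  ###..|#  b28=1 t=0,i=6
  ##.##|#  b27=1 t=0,i=15
  ##.#.|.  b26=0 t=2,i=8
  ##..#|#  b25=1 t=0,i=7
  ##...|.  b24=0 t=1,i=1
  #.###|.  b23=0 t=0,i=3
  #.##.|.  b22=0 t=0,i=16
  #.#.#|.  b21=0 t=6,i=2
  #.#..|.  b20=0 t=2,i=9
  #..##|#  b19=1 t=0,i=11
  #..#.|#  b18=1 t=0,i=0
  #...#|.  b17=0 t=1,i=2
  #....|#  b16=1 t=2,i=0
  .####|#  b15=1 t=0,i=4
  .###.|.  b14=0 t=0,i=13
  .##.#|#  b13=1 t=1,i=19
  .##..|.  b12=0 t=0,i=17
  .#.##|.  b11=0 t=0,i=2
  .#.#.|#  b10=1 t=6,i=12
  .#..#|#  b9=1 t=0,i=10
  .#...|.  b8=0 t=4,i=7
  ..###|#  b7=1 t=0,i=12
  ..##.|#  b6=1 t=1,i=18
  ..#.#|.  b5=0 t=0,i=1
  ..#..|.  b4=0 t=0,i=9
  ...##|.  b3=0 t=1,i=3
  ...#.|#  b2=1 t=4,i=9
  ....#|.  b1=0 t=2,i=2
  .....|#  b0=1 t=2,i=1
  bits 11011010000011011010011011000101 = 3658327749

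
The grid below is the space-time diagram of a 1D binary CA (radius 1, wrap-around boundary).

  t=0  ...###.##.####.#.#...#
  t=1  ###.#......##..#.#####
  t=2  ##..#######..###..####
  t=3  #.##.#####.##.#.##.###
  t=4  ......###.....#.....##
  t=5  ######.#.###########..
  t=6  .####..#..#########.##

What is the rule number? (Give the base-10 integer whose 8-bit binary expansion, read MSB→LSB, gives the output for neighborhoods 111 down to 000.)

  [7] ### => #  t=0,i=4
  [6] ##. => .  t=0,i=5
  [5] #.# => .  t=0,i=6
  [4] #.. => #  t=0,i=0
  [3] .## => .  t=0,i=3
  [2] .#. => #  t=0,i=15
  [1] ..# => #  t=0,i=2
  [0] ... => #  t=0,i=1
  bits 10010111 = 151

151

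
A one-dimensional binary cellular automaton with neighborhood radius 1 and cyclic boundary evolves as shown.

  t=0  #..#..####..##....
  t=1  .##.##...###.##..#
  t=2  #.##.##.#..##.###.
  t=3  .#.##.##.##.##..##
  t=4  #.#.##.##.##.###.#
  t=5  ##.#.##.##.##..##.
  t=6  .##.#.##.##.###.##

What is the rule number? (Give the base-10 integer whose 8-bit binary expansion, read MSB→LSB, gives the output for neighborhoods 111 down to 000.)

  [7] ### => .  t=0,i=7
  [6] ##. => #  t=0,i=9
  [5] #.# => #  t=1,i=0
  [4] #.. => #  t=0,i=1
  [3] .## => .  t=0,i=6
  [2] .#. => .  t=0,i=0
  [1] ..# => #  t=0,i=2
  [0] ... => .  t=0,i=15
  bits 01110010 = 114

114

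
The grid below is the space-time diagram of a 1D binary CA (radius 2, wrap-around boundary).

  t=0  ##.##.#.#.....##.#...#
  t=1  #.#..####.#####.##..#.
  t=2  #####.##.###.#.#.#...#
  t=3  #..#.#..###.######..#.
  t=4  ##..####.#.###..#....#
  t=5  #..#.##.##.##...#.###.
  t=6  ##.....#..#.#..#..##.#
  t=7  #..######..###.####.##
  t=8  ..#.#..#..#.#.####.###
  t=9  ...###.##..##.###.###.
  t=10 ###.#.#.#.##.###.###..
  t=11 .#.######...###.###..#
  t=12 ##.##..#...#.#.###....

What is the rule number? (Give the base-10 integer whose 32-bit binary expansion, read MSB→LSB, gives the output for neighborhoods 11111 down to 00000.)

  nb #####: next=.  (t=1,i=12, bit31=0)
  nb ####.: next=#  (t=1,i=7, bit30=1)
  nb ###.#: next=.  (t=0,i=1, bit29=0)
  nb ###..: next=.  (t=3,i=17, bit28=0)
  nb ##.##: next=#  (t=0,i=2, bit27=1)
  nb ##.#.: next=#  (t=0,i=5, bit26=1)
  nb ##..#: next=.  (t=1,i=18, bit25=0)
  nb ##...: next=.  (t=5,i=13, bit24=0)
  nb #.###: next=#  (t=1,i=10, bit23=1)
  nb #.##.: next=.  (t=0,i=3, bit22=0)
  nb #.#.#: next=#  (t=0,i=6, bit21=1)
  nb #.#..: next=#  (t=0,i=8, bit20=1)
  nb #..##: next=#  (t=1,i=4, bit19=1)
  nb #..#.: next=.  (t=1,i=19, bit18=0)
  nb #...#: next=.  (t=0,i=19, bit17=0)
  nb #....: next=#  (t=0,i=10, bit16=1)
  nb .####: next=#  (t=1,i=6, bit15=1)
  nb .###.: next=#  (t=0,i=0, bit14=1)
  nb .##.#: next=.  (t=0,i=4, bit13=0)
  nb .##..: next=#  (t=1,i=17, bit12=1)
  nb .#.##: next=.  (t=4,i=10, bit11=0)
  nb .#.#.: next=#  (t=0,i=7, bit10=1)
  nb .#..#: next=#  (t=1,i=3, bit9=1)
  nb .#...: next=.  (t=0,i=9, bit8=0)
  nb ..###: next=.  (t=0,i=21, bit7=0)
  nb ..##.: next=#  (t=0,i=14, bit6=1)
  nb ..#.#: next=.  (t=1,i=20, bit5=0)
  nb ..#..: next=#  (t=4,i=16, bit4=1)
  nb ...##: next=#  (t=0,i=13, bit3=1)
  nb ...#.: next=#  (t=5,i=15, bit2=1)
  nb ....#: next=#  (t=0,i=12, bit1=1)
  nb .....: next=#  (t=0,i=11, bit0=1)
  bits 01001100101110011101011001011111 = 1287247455

1287247455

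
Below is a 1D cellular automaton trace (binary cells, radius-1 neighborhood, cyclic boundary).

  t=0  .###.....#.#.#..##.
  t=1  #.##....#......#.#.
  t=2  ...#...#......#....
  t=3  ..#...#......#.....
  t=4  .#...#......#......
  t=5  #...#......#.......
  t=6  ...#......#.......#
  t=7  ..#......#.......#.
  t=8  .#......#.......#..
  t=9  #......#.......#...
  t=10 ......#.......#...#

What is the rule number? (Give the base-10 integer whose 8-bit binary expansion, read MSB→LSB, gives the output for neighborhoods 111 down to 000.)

  ### -> #   bit 7 = 1  t=0,i=2
  ##. -> #   bit 6 = 1  t=0,i=3
  #.# -> .   bit 5 = 0  t=0,i=10
  #.. -> .   bit 4 = 0  t=0,i=4
  .## -> .   bit 3 = 0  t=0,i=1
  .#. -> .   bit 2 = 0  t=0,i=9
  ..# -> #   bit 1 = 1  t=0,i=0
  ... -> .   bit 0 = 0  t=0,i=5
  bits 11000010 = 194

194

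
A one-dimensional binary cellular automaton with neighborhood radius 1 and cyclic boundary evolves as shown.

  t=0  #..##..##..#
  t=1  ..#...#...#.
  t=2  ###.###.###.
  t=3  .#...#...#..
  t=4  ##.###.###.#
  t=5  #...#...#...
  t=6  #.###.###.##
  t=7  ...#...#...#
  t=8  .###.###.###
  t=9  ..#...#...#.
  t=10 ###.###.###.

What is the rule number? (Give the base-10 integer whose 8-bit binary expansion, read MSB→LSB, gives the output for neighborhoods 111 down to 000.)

135

  ### -> #   bit 7 = 1  t=2,i=1
  ##. -> .   bit 6 = 0  t=0,i=0
  #.# -> .   bit 5 = 0  t=2,i=3
  #.. -> .   bit 4 = 0  t=0,i=1
  .## -> .   bit 3 = 0  t=0,i=3
  .#. -> #   bit 2 = 1  t=1,i=2
  ..# -> #   bit 1 = 1  t=0,i=2
  ... -> #   bit 0 = 1  t=1,i=0
  bits 10000111 = 135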